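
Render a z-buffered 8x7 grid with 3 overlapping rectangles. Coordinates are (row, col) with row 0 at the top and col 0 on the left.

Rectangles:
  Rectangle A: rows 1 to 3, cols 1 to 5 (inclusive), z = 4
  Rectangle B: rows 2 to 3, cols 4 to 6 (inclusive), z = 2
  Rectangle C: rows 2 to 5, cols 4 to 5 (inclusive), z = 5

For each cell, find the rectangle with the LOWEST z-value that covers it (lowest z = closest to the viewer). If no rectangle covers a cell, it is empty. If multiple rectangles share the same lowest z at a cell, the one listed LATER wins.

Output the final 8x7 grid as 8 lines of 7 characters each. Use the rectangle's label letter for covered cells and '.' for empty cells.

.......
.AAAAA.
.AAABBB
.AAABBB
....CC.
....CC.
.......
.......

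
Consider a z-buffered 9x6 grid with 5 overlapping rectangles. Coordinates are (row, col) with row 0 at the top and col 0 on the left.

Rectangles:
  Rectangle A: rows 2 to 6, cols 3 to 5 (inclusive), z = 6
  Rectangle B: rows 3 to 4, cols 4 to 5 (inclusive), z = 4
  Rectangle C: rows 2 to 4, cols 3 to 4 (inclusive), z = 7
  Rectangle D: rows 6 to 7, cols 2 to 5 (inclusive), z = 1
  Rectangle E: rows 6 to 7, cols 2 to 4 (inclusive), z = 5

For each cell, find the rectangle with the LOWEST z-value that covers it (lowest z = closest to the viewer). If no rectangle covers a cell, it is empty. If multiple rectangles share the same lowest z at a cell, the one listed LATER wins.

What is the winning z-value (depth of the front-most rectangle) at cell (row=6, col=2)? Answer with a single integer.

Check cell (6,2):
  A: rows 2-6 cols 3-5 -> outside (col miss)
  B: rows 3-4 cols 4-5 -> outside (row miss)
  C: rows 2-4 cols 3-4 -> outside (row miss)
  D: rows 6-7 cols 2-5 z=1 -> covers; best now D (z=1)
  E: rows 6-7 cols 2-4 z=5 -> covers; best now D (z=1)
Winner: D at z=1

Answer: 1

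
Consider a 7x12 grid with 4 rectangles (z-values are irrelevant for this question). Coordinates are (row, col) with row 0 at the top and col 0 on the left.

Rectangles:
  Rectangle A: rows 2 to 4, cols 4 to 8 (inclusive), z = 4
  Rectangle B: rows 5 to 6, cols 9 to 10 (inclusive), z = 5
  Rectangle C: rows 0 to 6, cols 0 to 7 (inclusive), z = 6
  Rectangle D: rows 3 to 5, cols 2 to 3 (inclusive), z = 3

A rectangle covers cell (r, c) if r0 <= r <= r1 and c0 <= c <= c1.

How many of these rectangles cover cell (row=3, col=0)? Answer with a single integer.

Check cell (3,0):
  A: rows 2-4 cols 4-8 -> outside (col miss)
  B: rows 5-6 cols 9-10 -> outside (row miss)
  C: rows 0-6 cols 0-7 -> covers
  D: rows 3-5 cols 2-3 -> outside (col miss)
Count covering = 1

Answer: 1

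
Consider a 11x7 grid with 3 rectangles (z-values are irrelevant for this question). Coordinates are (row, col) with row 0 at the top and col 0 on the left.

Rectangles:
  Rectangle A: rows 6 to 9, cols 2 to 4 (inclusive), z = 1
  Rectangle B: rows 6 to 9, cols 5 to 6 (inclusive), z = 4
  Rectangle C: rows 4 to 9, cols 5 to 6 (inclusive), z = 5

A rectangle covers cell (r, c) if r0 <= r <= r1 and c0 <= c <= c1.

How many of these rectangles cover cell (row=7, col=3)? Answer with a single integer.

Answer: 1

Derivation:
Check cell (7,3):
  A: rows 6-9 cols 2-4 -> covers
  B: rows 6-9 cols 5-6 -> outside (col miss)
  C: rows 4-9 cols 5-6 -> outside (col miss)
Count covering = 1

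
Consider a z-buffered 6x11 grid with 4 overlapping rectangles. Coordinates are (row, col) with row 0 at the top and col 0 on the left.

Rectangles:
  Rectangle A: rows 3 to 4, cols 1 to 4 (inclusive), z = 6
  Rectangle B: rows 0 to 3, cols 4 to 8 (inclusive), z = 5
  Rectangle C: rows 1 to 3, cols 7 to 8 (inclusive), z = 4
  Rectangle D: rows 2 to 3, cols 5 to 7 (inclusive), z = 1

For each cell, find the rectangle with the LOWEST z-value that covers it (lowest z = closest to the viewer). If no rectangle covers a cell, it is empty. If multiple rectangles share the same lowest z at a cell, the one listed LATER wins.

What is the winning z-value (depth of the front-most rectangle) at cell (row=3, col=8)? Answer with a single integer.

Answer: 4

Derivation:
Check cell (3,8):
  A: rows 3-4 cols 1-4 -> outside (col miss)
  B: rows 0-3 cols 4-8 z=5 -> covers; best now B (z=5)
  C: rows 1-3 cols 7-8 z=4 -> covers; best now C (z=4)
  D: rows 2-3 cols 5-7 -> outside (col miss)
Winner: C at z=4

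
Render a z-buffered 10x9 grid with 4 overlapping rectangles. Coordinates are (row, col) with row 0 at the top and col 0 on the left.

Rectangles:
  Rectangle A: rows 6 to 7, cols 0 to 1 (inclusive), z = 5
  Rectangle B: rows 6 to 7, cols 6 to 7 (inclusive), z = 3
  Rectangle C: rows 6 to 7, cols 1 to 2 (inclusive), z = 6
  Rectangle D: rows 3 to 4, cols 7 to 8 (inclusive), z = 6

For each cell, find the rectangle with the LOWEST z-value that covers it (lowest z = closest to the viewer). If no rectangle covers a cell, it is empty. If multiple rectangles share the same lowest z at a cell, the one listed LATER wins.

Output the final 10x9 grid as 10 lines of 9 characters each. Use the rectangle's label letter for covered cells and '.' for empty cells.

.........
.........
.........
.......DD
.......DD
.........
AAC...BB.
AAC...BB.
.........
.........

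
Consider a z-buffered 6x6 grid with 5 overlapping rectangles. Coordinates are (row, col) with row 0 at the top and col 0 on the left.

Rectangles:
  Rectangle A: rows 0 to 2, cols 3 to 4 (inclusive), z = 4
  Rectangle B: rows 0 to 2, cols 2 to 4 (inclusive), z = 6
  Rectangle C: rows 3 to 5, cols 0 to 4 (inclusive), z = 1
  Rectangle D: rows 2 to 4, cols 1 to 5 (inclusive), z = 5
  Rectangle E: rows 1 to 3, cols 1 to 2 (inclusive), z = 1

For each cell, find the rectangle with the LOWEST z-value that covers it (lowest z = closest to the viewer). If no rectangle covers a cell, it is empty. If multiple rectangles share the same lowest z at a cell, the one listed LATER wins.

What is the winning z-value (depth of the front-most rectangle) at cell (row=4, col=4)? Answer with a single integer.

Check cell (4,4):
  A: rows 0-2 cols 3-4 -> outside (row miss)
  B: rows 0-2 cols 2-4 -> outside (row miss)
  C: rows 3-5 cols 0-4 z=1 -> covers; best now C (z=1)
  D: rows 2-4 cols 1-5 z=5 -> covers; best now C (z=1)
  E: rows 1-3 cols 1-2 -> outside (row miss)
Winner: C at z=1

Answer: 1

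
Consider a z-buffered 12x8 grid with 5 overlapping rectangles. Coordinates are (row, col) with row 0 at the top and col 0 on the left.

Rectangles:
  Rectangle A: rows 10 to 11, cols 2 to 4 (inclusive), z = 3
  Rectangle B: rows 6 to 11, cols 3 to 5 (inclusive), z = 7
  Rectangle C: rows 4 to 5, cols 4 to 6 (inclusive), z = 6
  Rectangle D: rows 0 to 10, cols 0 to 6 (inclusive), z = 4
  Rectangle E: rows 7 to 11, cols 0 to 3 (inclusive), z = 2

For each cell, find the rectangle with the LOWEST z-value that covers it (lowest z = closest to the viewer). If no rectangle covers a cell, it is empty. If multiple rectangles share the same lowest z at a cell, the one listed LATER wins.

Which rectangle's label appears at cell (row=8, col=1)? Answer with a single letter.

Check cell (8,1):
  A: rows 10-11 cols 2-4 -> outside (row miss)
  B: rows 6-11 cols 3-5 -> outside (col miss)
  C: rows 4-5 cols 4-6 -> outside (row miss)
  D: rows 0-10 cols 0-6 z=4 -> covers; best now D (z=4)
  E: rows 7-11 cols 0-3 z=2 -> covers; best now E (z=2)
Winner: E at z=2

Answer: E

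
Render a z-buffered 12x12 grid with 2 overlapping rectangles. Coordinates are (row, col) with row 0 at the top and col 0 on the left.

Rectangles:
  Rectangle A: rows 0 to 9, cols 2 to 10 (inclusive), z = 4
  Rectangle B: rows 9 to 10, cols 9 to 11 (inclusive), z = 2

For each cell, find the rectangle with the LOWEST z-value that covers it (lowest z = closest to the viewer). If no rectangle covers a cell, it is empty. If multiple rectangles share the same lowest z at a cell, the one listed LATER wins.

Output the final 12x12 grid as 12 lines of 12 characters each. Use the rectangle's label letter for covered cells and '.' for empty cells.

..AAAAAAAAA.
..AAAAAAAAA.
..AAAAAAAAA.
..AAAAAAAAA.
..AAAAAAAAA.
..AAAAAAAAA.
..AAAAAAAAA.
..AAAAAAAAA.
..AAAAAAAAA.
..AAAAAAABBB
.........BBB
............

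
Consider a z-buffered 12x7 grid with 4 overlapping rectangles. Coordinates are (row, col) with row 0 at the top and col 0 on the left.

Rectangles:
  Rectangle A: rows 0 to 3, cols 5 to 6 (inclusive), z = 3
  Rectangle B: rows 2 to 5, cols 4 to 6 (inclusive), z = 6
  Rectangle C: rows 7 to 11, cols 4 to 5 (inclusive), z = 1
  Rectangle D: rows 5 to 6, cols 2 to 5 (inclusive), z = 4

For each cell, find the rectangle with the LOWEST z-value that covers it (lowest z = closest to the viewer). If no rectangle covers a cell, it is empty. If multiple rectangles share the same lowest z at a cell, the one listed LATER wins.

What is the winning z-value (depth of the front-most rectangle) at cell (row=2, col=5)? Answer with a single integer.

Answer: 3

Derivation:
Check cell (2,5):
  A: rows 0-3 cols 5-6 z=3 -> covers; best now A (z=3)
  B: rows 2-5 cols 4-6 z=6 -> covers; best now A (z=3)
  C: rows 7-11 cols 4-5 -> outside (row miss)
  D: rows 5-6 cols 2-5 -> outside (row miss)
Winner: A at z=3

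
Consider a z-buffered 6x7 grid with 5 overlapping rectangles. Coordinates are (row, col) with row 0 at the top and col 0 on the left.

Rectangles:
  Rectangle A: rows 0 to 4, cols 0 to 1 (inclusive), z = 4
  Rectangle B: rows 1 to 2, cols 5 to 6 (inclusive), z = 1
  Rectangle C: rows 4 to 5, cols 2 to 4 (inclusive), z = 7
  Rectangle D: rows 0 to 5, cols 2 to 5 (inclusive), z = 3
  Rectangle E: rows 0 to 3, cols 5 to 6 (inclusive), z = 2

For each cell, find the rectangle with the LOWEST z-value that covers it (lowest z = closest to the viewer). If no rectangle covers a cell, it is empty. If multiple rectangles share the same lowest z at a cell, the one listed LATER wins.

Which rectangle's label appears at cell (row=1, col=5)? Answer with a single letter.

Check cell (1,5):
  A: rows 0-4 cols 0-1 -> outside (col miss)
  B: rows 1-2 cols 5-6 z=1 -> covers; best now B (z=1)
  C: rows 4-5 cols 2-4 -> outside (row miss)
  D: rows 0-5 cols 2-5 z=3 -> covers; best now B (z=1)
  E: rows 0-3 cols 5-6 z=2 -> covers; best now B (z=1)
Winner: B at z=1

Answer: B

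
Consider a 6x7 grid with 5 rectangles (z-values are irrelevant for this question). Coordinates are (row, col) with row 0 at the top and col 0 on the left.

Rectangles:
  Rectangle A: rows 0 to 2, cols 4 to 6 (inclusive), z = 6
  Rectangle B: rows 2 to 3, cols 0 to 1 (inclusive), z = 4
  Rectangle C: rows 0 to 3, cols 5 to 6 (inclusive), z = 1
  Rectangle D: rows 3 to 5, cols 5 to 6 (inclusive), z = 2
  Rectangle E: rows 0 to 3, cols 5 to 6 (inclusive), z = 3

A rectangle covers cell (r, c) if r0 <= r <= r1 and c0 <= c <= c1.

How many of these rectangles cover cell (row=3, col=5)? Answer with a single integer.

Check cell (3,5):
  A: rows 0-2 cols 4-6 -> outside (row miss)
  B: rows 2-3 cols 0-1 -> outside (col miss)
  C: rows 0-3 cols 5-6 -> covers
  D: rows 3-5 cols 5-6 -> covers
  E: rows 0-3 cols 5-6 -> covers
Count covering = 3

Answer: 3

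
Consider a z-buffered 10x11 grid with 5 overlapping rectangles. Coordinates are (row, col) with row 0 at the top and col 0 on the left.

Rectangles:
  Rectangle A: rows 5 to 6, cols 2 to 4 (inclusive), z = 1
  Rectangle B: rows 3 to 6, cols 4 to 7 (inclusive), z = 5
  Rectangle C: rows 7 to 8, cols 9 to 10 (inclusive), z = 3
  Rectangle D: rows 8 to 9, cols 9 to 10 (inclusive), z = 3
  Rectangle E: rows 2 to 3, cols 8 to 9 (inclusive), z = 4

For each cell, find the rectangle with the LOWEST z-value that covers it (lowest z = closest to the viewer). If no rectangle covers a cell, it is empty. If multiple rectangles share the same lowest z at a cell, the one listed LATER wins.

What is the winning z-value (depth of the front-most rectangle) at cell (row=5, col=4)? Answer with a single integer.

Answer: 1

Derivation:
Check cell (5,4):
  A: rows 5-6 cols 2-4 z=1 -> covers; best now A (z=1)
  B: rows 3-6 cols 4-7 z=5 -> covers; best now A (z=1)
  C: rows 7-8 cols 9-10 -> outside (row miss)
  D: rows 8-9 cols 9-10 -> outside (row miss)
  E: rows 2-3 cols 8-9 -> outside (row miss)
Winner: A at z=1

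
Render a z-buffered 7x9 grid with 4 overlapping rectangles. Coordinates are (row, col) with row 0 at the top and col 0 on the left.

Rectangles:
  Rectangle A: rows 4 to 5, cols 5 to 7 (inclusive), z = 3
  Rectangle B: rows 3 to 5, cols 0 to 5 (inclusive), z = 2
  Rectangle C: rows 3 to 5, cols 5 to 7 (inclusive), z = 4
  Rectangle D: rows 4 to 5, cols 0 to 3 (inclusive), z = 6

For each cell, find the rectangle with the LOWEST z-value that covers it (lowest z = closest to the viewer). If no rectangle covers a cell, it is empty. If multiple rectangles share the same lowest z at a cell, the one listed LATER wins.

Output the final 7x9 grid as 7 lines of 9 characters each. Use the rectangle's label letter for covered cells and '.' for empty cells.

.........
.........
.........
BBBBBBCC.
BBBBBBAA.
BBBBBBAA.
.........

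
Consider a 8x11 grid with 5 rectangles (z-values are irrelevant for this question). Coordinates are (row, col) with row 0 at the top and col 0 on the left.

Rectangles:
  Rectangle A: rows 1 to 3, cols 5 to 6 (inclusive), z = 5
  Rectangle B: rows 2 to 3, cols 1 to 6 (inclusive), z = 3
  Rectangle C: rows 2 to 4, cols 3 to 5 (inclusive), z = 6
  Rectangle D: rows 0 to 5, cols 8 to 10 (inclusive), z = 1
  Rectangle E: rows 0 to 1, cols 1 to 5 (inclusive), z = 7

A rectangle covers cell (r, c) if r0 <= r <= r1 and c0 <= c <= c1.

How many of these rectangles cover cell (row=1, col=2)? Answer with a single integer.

Check cell (1,2):
  A: rows 1-3 cols 5-6 -> outside (col miss)
  B: rows 2-3 cols 1-6 -> outside (row miss)
  C: rows 2-4 cols 3-5 -> outside (row miss)
  D: rows 0-5 cols 8-10 -> outside (col miss)
  E: rows 0-1 cols 1-5 -> covers
Count covering = 1

Answer: 1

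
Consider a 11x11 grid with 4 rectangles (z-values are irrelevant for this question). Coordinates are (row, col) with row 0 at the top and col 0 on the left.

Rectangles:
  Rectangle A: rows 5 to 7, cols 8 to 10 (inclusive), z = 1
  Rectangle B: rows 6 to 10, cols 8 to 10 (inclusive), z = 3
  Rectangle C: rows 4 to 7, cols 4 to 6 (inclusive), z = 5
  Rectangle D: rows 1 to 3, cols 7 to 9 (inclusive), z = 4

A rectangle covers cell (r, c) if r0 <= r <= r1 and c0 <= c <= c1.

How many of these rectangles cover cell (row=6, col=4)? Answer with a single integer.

Answer: 1

Derivation:
Check cell (6,4):
  A: rows 5-7 cols 8-10 -> outside (col miss)
  B: rows 6-10 cols 8-10 -> outside (col miss)
  C: rows 4-7 cols 4-6 -> covers
  D: rows 1-3 cols 7-9 -> outside (row miss)
Count covering = 1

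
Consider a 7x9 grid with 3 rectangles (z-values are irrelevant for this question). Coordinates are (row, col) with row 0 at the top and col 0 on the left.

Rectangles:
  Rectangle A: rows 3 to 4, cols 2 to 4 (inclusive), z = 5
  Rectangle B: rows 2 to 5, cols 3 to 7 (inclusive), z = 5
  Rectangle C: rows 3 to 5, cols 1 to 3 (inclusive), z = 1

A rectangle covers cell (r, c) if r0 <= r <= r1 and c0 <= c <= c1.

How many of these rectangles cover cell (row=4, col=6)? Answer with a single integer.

Answer: 1

Derivation:
Check cell (4,6):
  A: rows 3-4 cols 2-4 -> outside (col miss)
  B: rows 2-5 cols 3-7 -> covers
  C: rows 3-5 cols 1-3 -> outside (col miss)
Count covering = 1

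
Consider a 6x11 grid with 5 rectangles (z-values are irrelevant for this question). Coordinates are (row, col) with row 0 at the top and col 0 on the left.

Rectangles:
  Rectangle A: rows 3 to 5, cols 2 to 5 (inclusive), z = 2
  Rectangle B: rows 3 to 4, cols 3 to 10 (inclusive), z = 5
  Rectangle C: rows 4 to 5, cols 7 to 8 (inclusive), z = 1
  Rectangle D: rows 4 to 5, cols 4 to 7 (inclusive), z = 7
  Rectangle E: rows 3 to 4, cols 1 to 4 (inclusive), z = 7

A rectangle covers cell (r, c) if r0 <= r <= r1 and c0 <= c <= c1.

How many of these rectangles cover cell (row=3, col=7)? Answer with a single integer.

Check cell (3,7):
  A: rows 3-5 cols 2-5 -> outside (col miss)
  B: rows 3-4 cols 3-10 -> covers
  C: rows 4-5 cols 7-8 -> outside (row miss)
  D: rows 4-5 cols 4-7 -> outside (row miss)
  E: rows 3-4 cols 1-4 -> outside (col miss)
Count covering = 1

Answer: 1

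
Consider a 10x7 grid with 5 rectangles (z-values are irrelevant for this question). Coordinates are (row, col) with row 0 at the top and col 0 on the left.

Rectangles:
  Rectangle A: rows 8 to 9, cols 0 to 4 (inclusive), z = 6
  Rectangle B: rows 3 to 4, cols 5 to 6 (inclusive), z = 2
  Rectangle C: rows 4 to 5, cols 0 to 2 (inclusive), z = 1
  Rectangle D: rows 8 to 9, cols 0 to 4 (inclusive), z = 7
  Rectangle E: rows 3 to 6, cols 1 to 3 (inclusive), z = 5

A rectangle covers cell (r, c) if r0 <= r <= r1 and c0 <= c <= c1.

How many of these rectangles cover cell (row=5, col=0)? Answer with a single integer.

Answer: 1

Derivation:
Check cell (5,0):
  A: rows 8-9 cols 0-4 -> outside (row miss)
  B: rows 3-4 cols 5-6 -> outside (row miss)
  C: rows 4-5 cols 0-2 -> covers
  D: rows 8-9 cols 0-4 -> outside (row miss)
  E: rows 3-6 cols 1-3 -> outside (col miss)
Count covering = 1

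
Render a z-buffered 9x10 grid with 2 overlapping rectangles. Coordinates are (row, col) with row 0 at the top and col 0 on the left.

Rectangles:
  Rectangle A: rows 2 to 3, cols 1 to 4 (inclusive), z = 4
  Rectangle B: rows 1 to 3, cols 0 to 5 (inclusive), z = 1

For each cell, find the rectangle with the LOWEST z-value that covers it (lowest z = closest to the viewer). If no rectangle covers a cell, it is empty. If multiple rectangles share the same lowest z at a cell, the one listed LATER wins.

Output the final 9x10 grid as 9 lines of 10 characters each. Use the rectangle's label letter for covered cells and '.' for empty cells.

..........
BBBBBB....
BBBBBB....
BBBBBB....
..........
..........
..........
..........
..........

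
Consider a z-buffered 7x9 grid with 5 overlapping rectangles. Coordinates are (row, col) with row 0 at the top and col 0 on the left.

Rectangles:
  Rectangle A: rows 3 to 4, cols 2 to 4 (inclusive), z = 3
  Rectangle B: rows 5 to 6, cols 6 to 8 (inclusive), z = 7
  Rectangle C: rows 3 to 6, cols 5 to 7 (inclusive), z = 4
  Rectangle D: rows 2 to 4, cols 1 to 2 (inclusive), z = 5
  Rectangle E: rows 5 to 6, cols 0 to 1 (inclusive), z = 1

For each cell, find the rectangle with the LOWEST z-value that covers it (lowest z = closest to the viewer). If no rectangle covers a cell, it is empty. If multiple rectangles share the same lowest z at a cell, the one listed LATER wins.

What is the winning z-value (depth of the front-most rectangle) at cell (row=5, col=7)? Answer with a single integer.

Answer: 4

Derivation:
Check cell (5,7):
  A: rows 3-4 cols 2-4 -> outside (row miss)
  B: rows 5-6 cols 6-8 z=7 -> covers; best now B (z=7)
  C: rows 3-6 cols 5-7 z=4 -> covers; best now C (z=4)
  D: rows 2-4 cols 1-2 -> outside (row miss)
  E: rows 5-6 cols 0-1 -> outside (col miss)
Winner: C at z=4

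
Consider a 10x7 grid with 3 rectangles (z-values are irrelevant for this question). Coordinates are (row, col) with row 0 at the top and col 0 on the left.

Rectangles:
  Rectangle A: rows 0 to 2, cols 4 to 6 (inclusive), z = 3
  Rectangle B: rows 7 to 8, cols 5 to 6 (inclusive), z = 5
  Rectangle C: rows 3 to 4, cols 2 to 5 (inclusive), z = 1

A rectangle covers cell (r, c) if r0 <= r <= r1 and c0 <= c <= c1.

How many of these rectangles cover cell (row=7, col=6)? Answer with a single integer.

Answer: 1

Derivation:
Check cell (7,6):
  A: rows 0-2 cols 4-6 -> outside (row miss)
  B: rows 7-8 cols 5-6 -> covers
  C: rows 3-4 cols 2-5 -> outside (row miss)
Count covering = 1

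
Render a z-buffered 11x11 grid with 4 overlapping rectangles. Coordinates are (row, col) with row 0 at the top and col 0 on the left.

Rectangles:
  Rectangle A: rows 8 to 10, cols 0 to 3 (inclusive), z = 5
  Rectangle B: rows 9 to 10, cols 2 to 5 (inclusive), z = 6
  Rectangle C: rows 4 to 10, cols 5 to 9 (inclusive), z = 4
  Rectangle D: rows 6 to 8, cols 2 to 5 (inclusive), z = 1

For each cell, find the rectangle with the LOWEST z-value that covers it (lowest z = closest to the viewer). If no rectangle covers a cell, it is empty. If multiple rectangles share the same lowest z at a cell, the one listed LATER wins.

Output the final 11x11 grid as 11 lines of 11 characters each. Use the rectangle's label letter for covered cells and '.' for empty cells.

...........
...........
...........
...........
.....CCCCC.
.....CCCCC.
..DDDDCCCC.
..DDDDCCCC.
AADDDDCCCC.
AAAABCCCCC.
AAAABCCCCC.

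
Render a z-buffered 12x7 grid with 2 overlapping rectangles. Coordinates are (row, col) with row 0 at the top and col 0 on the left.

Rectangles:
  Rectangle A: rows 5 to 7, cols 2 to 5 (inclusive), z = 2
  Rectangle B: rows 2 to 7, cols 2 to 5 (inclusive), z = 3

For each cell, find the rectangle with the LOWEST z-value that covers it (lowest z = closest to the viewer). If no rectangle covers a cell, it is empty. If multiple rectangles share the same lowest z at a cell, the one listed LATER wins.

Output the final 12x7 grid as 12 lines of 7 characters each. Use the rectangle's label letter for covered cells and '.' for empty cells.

.......
.......
..BBBB.
..BBBB.
..BBBB.
..AAAA.
..AAAA.
..AAAA.
.......
.......
.......
.......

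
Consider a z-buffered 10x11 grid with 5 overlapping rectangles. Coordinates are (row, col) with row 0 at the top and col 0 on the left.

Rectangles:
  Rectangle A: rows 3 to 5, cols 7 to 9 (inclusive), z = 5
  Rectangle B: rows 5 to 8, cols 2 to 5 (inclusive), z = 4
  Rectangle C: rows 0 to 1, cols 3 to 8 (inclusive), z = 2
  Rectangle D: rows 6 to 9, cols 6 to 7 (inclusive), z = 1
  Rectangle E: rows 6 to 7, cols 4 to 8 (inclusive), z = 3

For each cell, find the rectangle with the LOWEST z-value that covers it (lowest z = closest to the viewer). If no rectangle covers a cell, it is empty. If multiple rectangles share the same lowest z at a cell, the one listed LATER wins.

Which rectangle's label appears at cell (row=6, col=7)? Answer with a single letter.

Answer: D

Derivation:
Check cell (6,7):
  A: rows 3-5 cols 7-9 -> outside (row miss)
  B: rows 5-8 cols 2-5 -> outside (col miss)
  C: rows 0-1 cols 3-8 -> outside (row miss)
  D: rows 6-9 cols 6-7 z=1 -> covers; best now D (z=1)
  E: rows 6-7 cols 4-8 z=3 -> covers; best now D (z=1)
Winner: D at z=1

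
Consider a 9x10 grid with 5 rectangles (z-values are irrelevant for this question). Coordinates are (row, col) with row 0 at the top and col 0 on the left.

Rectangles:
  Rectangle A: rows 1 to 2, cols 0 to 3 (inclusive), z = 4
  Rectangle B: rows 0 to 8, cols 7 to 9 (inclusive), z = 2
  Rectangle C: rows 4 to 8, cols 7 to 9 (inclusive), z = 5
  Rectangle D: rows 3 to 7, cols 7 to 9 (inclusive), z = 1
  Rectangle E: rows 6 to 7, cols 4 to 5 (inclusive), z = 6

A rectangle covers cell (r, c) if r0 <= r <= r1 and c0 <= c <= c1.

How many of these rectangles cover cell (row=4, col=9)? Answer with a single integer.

Answer: 3

Derivation:
Check cell (4,9):
  A: rows 1-2 cols 0-3 -> outside (row miss)
  B: rows 0-8 cols 7-9 -> covers
  C: rows 4-8 cols 7-9 -> covers
  D: rows 3-7 cols 7-9 -> covers
  E: rows 6-7 cols 4-5 -> outside (row miss)
Count covering = 3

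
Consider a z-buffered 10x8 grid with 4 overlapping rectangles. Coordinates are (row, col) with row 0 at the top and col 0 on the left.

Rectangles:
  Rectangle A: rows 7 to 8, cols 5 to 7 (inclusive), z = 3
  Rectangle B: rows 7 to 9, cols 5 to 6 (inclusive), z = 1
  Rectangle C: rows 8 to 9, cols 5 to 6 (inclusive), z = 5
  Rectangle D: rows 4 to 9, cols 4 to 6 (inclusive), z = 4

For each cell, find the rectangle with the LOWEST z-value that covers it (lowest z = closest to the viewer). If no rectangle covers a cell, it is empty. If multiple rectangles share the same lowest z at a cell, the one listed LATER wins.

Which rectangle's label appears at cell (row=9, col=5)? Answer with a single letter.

Check cell (9,5):
  A: rows 7-8 cols 5-7 -> outside (row miss)
  B: rows 7-9 cols 5-6 z=1 -> covers; best now B (z=1)
  C: rows 8-9 cols 5-6 z=5 -> covers; best now B (z=1)
  D: rows 4-9 cols 4-6 z=4 -> covers; best now B (z=1)
Winner: B at z=1

Answer: B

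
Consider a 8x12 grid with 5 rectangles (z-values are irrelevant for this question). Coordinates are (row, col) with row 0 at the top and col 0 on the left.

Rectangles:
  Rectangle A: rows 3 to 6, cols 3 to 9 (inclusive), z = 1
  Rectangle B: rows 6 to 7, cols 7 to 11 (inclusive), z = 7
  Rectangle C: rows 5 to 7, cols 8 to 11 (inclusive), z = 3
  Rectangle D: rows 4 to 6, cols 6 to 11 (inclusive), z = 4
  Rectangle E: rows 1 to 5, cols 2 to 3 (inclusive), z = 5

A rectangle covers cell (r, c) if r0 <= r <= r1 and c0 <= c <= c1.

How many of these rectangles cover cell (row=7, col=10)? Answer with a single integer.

Answer: 2

Derivation:
Check cell (7,10):
  A: rows 3-6 cols 3-9 -> outside (row miss)
  B: rows 6-7 cols 7-11 -> covers
  C: rows 5-7 cols 8-11 -> covers
  D: rows 4-6 cols 6-11 -> outside (row miss)
  E: rows 1-5 cols 2-3 -> outside (row miss)
Count covering = 2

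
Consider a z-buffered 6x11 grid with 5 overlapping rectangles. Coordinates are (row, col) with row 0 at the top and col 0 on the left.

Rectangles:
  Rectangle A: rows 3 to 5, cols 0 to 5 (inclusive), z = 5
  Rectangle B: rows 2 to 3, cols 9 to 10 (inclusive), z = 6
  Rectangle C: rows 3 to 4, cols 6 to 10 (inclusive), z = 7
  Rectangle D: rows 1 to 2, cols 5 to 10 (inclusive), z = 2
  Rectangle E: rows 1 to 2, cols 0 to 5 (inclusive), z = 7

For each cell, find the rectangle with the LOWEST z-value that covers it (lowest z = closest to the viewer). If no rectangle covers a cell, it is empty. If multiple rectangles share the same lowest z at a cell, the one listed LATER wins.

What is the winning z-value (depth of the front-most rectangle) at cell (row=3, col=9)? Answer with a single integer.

Check cell (3,9):
  A: rows 3-5 cols 0-5 -> outside (col miss)
  B: rows 2-3 cols 9-10 z=6 -> covers; best now B (z=6)
  C: rows 3-4 cols 6-10 z=7 -> covers; best now B (z=6)
  D: rows 1-2 cols 5-10 -> outside (row miss)
  E: rows 1-2 cols 0-5 -> outside (row miss)
Winner: B at z=6

Answer: 6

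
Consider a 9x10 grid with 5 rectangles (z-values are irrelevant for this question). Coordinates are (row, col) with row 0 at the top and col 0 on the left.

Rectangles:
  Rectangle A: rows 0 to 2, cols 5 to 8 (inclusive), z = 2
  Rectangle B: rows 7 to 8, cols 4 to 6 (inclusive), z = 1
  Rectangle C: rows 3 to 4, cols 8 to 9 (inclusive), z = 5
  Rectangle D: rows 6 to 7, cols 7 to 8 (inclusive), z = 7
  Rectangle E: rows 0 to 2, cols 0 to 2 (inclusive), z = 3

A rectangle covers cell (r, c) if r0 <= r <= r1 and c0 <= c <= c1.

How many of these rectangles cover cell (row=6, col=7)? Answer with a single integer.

Answer: 1

Derivation:
Check cell (6,7):
  A: rows 0-2 cols 5-8 -> outside (row miss)
  B: rows 7-8 cols 4-6 -> outside (row miss)
  C: rows 3-4 cols 8-9 -> outside (row miss)
  D: rows 6-7 cols 7-8 -> covers
  E: rows 0-2 cols 0-2 -> outside (row miss)
Count covering = 1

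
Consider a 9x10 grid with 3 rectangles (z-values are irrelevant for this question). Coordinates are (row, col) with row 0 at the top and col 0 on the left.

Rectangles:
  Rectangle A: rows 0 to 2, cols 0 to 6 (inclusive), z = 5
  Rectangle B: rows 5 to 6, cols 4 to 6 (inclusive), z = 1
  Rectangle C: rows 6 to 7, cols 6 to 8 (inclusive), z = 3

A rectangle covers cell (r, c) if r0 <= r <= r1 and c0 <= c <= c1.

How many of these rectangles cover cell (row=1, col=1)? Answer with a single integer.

Check cell (1,1):
  A: rows 0-2 cols 0-6 -> covers
  B: rows 5-6 cols 4-6 -> outside (row miss)
  C: rows 6-7 cols 6-8 -> outside (row miss)
Count covering = 1

Answer: 1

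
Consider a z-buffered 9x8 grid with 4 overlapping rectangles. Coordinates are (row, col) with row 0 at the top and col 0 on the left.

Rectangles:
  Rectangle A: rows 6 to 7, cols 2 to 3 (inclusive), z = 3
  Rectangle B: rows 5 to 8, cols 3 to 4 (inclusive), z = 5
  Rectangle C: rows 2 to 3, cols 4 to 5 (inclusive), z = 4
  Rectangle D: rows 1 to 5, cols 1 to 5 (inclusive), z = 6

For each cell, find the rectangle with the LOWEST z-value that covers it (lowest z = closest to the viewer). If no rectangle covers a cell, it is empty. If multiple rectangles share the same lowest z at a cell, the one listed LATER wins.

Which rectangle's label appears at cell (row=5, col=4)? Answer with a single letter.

Check cell (5,4):
  A: rows 6-7 cols 2-3 -> outside (row miss)
  B: rows 5-8 cols 3-4 z=5 -> covers; best now B (z=5)
  C: rows 2-3 cols 4-5 -> outside (row miss)
  D: rows 1-5 cols 1-5 z=6 -> covers; best now B (z=5)
Winner: B at z=5

Answer: B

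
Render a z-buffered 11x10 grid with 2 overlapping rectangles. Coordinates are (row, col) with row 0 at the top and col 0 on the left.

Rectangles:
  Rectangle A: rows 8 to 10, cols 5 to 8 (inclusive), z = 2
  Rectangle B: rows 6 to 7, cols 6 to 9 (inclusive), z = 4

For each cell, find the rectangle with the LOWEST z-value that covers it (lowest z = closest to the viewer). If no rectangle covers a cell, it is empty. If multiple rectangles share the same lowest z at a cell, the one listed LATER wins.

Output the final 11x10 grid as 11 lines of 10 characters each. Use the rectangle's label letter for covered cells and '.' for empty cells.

..........
..........
..........
..........
..........
..........
......BBBB
......BBBB
.....AAAA.
.....AAAA.
.....AAAA.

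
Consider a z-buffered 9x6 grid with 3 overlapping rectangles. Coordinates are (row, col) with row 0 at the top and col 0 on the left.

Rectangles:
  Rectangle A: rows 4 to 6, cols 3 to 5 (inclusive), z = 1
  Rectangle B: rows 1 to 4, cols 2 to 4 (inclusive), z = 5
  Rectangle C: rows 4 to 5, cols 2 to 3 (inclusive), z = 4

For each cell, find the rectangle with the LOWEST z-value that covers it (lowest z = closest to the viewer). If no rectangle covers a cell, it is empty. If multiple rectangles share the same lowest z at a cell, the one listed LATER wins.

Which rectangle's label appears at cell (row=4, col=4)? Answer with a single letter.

Answer: A

Derivation:
Check cell (4,4):
  A: rows 4-6 cols 3-5 z=1 -> covers; best now A (z=1)
  B: rows 1-4 cols 2-4 z=5 -> covers; best now A (z=1)
  C: rows 4-5 cols 2-3 -> outside (col miss)
Winner: A at z=1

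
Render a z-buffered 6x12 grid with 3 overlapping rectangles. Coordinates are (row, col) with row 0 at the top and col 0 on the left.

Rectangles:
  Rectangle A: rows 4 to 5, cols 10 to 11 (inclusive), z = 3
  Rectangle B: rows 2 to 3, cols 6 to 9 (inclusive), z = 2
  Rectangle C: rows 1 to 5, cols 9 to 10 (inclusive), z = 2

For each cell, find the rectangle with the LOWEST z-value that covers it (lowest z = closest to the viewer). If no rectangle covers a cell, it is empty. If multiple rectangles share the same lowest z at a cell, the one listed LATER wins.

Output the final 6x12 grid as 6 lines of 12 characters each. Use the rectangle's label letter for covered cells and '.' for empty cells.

............
.........CC.
......BBBCC.
......BBBCC.
.........CCA
.........CCA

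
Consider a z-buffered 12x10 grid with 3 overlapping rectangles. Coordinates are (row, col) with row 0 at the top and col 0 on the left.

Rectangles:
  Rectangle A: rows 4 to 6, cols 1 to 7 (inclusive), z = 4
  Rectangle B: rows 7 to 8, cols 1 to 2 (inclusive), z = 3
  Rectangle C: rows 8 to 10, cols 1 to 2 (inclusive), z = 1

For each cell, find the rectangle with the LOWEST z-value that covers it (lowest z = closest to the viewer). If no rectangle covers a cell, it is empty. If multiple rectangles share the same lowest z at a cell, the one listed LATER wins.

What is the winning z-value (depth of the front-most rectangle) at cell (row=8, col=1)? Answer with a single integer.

Answer: 1

Derivation:
Check cell (8,1):
  A: rows 4-6 cols 1-7 -> outside (row miss)
  B: rows 7-8 cols 1-2 z=3 -> covers; best now B (z=3)
  C: rows 8-10 cols 1-2 z=1 -> covers; best now C (z=1)
Winner: C at z=1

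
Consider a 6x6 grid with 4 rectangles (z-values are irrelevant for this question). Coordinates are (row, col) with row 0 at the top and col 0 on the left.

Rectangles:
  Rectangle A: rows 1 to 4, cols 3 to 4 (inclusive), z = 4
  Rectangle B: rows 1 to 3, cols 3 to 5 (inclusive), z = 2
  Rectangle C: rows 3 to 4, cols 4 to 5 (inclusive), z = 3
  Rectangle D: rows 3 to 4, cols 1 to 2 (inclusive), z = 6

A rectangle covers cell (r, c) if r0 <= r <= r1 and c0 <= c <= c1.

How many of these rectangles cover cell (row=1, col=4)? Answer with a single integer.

Answer: 2

Derivation:
Check cell (1,4):
  A: rows 1-4 cols 3-4 -> covers
  B: rows 1-3 cols 3-5 -> covers
  C: rows 3-4 cols 4-5 -> outside (row miss)
  D: rows 3-4 cols 1-2 -> outside (row miss)
Count covering = 2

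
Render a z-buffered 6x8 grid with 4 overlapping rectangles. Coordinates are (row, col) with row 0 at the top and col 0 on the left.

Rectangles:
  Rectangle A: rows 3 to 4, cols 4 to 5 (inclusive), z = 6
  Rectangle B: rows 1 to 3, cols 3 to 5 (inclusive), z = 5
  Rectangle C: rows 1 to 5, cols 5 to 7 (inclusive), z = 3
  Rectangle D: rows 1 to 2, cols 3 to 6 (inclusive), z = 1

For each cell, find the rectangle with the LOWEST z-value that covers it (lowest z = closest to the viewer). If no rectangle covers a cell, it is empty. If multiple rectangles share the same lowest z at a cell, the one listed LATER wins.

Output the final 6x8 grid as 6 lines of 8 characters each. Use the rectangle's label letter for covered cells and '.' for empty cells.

........
...DDDDC
...DDDDC
...BBCCC
....ACCC
.....CCC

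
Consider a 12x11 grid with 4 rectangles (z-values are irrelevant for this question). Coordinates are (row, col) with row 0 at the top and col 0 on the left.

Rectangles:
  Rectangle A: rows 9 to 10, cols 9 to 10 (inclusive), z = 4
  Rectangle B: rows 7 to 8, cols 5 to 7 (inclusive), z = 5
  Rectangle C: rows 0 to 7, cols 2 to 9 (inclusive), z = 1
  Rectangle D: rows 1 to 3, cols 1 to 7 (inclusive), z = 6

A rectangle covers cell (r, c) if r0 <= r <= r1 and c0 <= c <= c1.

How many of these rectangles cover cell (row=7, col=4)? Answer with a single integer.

Answer: 1

Derivation:
Check cell (7,4):
  A: rows 9-10 cols 9-10 -> outside (row miss)
  B: rows 7-8 cols 5-7 -> outside (col miss)
  C: rows 0-7 cols 2-9 -> covers
  D: rows 1-3 cols 1-7 -> outside (row miss)
Count covering = 1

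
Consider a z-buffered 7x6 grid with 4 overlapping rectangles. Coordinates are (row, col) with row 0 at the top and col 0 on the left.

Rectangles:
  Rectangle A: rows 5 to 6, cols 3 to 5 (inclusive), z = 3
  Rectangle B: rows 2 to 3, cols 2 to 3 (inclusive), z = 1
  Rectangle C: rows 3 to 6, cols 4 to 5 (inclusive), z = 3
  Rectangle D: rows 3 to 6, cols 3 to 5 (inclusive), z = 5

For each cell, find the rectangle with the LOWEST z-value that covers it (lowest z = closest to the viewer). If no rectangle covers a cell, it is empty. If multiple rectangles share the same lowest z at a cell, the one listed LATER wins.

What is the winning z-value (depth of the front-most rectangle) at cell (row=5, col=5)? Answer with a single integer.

Check cell (5,5):
  A: rows 5-6 cols 3-5 z=3 -> covers; best now A (z=3)
  B: rows 2-3 cols 2-3 -> outside (row miss)
  C: rows 3-6 cols 4-5 z=3 -> covers; best now C (z=3)
  D: rows 3-6 cols 3-5 z=5 -> covers; best now C (z=3)
Winner: C at z=3

Answer: 3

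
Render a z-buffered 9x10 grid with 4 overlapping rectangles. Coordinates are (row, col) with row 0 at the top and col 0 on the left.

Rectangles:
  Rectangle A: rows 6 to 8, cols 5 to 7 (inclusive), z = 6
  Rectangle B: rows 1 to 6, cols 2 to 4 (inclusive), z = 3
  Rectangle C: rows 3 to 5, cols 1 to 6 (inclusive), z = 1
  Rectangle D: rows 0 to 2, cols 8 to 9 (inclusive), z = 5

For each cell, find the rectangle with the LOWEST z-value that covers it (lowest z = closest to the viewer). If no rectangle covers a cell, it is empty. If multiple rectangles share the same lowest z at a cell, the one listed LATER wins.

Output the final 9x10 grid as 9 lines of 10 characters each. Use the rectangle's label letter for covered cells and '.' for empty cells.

........DD
..BBB...DD
..BBB...DD
.CCCCCC...
.CCCCCC...
.CCCCCC...
..BBBAAA..
.....AAA..
.....AAA..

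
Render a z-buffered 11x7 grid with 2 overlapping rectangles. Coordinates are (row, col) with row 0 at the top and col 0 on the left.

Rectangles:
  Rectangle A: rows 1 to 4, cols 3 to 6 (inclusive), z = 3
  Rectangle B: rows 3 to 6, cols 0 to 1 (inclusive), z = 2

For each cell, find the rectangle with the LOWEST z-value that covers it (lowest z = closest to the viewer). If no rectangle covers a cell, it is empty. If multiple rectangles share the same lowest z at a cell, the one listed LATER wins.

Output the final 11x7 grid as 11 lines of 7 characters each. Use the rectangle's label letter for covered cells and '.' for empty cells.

.......
...AAAA
...AAAA
BB.AAAA
BB.AAAA
BB.....
BB.....
.......
.......
.......
.......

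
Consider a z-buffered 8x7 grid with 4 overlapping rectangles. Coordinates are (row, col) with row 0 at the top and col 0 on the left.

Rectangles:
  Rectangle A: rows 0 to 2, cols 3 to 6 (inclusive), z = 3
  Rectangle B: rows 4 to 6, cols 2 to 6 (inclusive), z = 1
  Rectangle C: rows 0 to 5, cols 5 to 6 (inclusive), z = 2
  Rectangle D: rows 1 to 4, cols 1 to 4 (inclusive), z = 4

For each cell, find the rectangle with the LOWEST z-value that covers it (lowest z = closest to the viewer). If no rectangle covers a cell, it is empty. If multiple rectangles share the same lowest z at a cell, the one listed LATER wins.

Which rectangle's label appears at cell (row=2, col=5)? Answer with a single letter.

Check cell (2,5):
  A: rows 0-2 cols 3-6 z=3 -> covers; best now A (z=3)
  B: rows 4-6 cols 2-6 -> outside (row miss)
  C: rows 0-5 cols 5-6 z=2 -> covers; best now C (z=2)
  D: rows 1-4 cols 1-4 -> outside (col miss)
Winner: C at z=2

Answer: C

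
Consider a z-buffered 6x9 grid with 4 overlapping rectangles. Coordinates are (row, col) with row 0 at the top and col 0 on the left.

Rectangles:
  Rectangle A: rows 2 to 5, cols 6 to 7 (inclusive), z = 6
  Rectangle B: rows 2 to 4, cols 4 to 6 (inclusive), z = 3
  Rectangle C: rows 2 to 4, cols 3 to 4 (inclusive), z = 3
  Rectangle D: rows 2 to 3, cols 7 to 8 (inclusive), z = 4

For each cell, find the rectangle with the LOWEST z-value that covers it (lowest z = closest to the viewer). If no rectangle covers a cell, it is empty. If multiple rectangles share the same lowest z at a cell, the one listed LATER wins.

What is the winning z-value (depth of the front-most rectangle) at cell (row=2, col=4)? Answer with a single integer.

Answer: 3

Derivation:
Check cell (2,4):
  A: rows 2-5 cols 6-7 -> outside (col miss)
  B: rows 2-4 cols 4-6 z=3 -> covers; best now B (z=3)
  C: rows 2-4 cols 3-4 z=3 -> covers; best now C (z=3)
  D: rows 2-3 cols 7-8 -> outside (col miss)
Winner: C at z=3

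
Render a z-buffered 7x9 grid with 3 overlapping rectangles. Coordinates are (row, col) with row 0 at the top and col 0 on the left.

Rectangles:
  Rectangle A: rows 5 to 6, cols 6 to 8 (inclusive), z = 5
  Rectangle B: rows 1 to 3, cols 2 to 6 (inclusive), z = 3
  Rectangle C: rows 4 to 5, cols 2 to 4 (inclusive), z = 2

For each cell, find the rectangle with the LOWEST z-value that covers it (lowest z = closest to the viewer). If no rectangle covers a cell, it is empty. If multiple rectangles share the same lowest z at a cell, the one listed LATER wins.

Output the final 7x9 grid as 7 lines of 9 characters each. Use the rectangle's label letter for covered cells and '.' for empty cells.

.........
..BBBBB..
..BBBBB..
..BBBBB..
..CCC....
..CCC.AAA
......AAA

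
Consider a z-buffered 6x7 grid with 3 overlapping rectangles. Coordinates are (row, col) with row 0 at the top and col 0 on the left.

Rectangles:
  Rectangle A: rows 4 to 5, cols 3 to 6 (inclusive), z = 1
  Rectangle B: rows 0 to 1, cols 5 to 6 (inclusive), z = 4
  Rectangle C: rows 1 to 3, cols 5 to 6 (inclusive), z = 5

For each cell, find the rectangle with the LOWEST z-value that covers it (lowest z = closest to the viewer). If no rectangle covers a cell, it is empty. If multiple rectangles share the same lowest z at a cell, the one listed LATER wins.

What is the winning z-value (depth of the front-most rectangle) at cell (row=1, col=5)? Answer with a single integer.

Check cell (1,5):
  A: rows 4-5 cols 3-6 -> outside (row miss)
  B: rows 0-1 cols 5-6 z=4 -> covers; best now B (z=4)
  C: rows 1-3 cols 5-6 z=5 -> covers; best now B (z=4)
Winner: B at z=4

Answer: 4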